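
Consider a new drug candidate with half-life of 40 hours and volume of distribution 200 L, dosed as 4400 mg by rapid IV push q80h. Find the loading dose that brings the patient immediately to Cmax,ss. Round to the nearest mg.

5867 mg

f = (1/2)^(80/40) ≈ 0.250000; accumulation ratio R = 1/(1−f) ≈ 1.33333.
Loading dose to hit Cmax,ss on first dose: D_load = D_maint·R ≈ 4400 × 1.33333 ≈ 5866.65 mg.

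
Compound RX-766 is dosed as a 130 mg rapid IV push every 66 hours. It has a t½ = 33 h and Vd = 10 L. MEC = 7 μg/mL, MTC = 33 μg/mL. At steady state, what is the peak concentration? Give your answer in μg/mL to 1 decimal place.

The dosing interval is 2 half-lives, so f = 2^(−2) = 0.25.
At steady state, R = 1/(1 − 0.25) = 4/3.
Single-dose peak C₀ = D/Vd = 130/10 = 13 μg/mL.
Steady-state peak Cmax,ss = C₀·R = 13 × 4/3 ≈ 17.333 μg/mL.
Peak 17.3 μg/mL vs MTC 33 μg/mL: below toxic threshold.

17.3 μg/mL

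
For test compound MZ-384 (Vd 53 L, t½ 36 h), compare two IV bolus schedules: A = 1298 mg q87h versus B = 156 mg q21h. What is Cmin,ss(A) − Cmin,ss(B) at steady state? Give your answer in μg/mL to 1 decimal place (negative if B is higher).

Regimen A: f = (1/2)^(87/36) ≈ 0.1873; Cmin,ss = (1298/53)·f/(1−f) ≈ 5.644 μg/mL.
Regimen B: f = (1/2)^(21/36) ≈ 0.6674; Cmin,ss = (156/53)·f/(1−f) ≈ 5.906 μg/mL.
Difference ≈ 5.644 − 5.906 ≈ -0.262 μg/mL.

-0.3 μg/mL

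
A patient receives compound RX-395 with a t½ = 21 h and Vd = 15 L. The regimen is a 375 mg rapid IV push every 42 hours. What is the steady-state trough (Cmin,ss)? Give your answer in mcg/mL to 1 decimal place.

8.3 mcg/mL

τ = 42 h = 2 half-lives, so f = (1/2)^2 = 0.25.
At steady state, R = 1/(1 − 0.25) = 4/3.
Single-dose peak C₀ = D/Vd = 375/15 = 25 mcg/mL.
Steady-state peak Cmax,ss = C₀·R = 25 × 4/3 ≈ 33.333 mcg/mL.
Steady-state trough Cmin,ss = Cmax,ss·f ≈ 33.333 × 0.25 ≈ 8.333 mcg/mL.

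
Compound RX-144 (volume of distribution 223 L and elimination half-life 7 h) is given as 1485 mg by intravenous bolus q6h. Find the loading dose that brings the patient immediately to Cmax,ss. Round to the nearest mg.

f = (1/2)^(6/7) ≈ 0.552045; accumulation ratio R = 1/(1−f) ≈ 2.23237.
Loading dose to hit Cmax,ss on first dose: D_load = D_maint·R ≈ 1485 × 2.23237 ≈ 3315.07 mg.

3315 mg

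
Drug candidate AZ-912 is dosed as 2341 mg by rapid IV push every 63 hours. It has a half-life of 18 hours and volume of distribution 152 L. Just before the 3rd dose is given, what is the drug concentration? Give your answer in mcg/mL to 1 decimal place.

1.5 mcg/mL

f = (1/2)^(τ/t½) = (1/2)^(63/18) ≈ 0.0884.
C₀ = D/Vd = 2341/152 ≈ 15.401 mcg/mL.
Before the 3rd dose, 2 doses have been given. Superposition: Cmin = C₀·(f + f²).
≈ 15.401 × (0.0884 + 0.0078) ≈ 15.401 × 0.0962 ≈ 1.482 mcg/mL.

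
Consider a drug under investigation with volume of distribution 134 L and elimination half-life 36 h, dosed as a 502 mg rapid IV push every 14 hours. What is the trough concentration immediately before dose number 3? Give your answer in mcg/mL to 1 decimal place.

5.0 mcg/mL

f = (1/2)^(τ/t½) = (1/2)^(14/36) ≈ 0.7637.
C₀ = D/Vd = 502/134 ≈ 3.746 mcg/mL.
Before the 3rd dose, 2 doses have been given. Superposition: Cmin = C₀·(f + f²).
≈ 3.746 × (0.7637 + 0.5832) ≈ 3.746 × 1.3469 ≈ 5.045 mcg/mL.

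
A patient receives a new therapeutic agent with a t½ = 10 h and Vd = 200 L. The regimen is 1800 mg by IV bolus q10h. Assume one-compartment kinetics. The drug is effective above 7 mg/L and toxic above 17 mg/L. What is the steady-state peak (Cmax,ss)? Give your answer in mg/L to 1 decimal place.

18.0 mg/L

τ = 10 h = 1 half-life, so f = (1/2)^1 = 0.5.
Accumulation ratio R = 1/(1 − f) = 1/0.5 = 2/1.
Single-dose peak C₀ = D/Vd = 1800/200 = 9 mg/L.
Steady-state peak Cmax,ss = C₀·R = 9 × 2/1 ≈ 18.000 mg/L.
Peak 18.0 mg/L vs MTC 17 mg/L: exceeds toxic threshold.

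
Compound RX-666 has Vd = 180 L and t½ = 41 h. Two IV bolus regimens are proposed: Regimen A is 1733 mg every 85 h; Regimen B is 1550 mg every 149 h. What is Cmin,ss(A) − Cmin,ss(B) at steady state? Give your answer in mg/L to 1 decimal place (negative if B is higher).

Regimen A: f = (1/2)^(85/41) ≈ 0.2376; Cmin,ss = (1733/180)·f/(1−f) ≈ 3.000 mg/L.
Regimen B: f = (1/2)^(149/41) ≈ 0.0805; Cmin,ss = (1550/180)·f/(1−f) ≈ 0.754 mg/L.
Difference ≈ 3.000 − 0.754 ≈ 2.246 mg/L.

2.2 mg/L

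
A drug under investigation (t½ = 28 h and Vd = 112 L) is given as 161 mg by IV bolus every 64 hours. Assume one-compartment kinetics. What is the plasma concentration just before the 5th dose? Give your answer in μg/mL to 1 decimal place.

f = (1/2)^(τ/t½) = (1/2)^(64/28) ≈ 0.2051.
C₀ = D/Vd = 161/112 ≈ 1.438 μg/mL.
Before the 5th dose, 4 doses have been given. Superposition: Cmin = C₀·(f + f² + … + f^4).
≈ 1.438 × (0.2051 + 0.0421 + 0.0086 + 0.0018) ≈ 1.438 × 0.2576 ≈ 0.370 μg/mL.

0.4 μg/mL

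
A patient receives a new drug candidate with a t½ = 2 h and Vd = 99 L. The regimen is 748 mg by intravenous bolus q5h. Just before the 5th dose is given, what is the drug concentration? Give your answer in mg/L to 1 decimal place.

f = (1/2)^(τ/t½) = (1/2)^(5/2) ≈ 0.1768.
C₀ = D/Vd = 748/99 ≈ 7.556 mg/L.
Before the 5th dose, 4 doses have been given. Superposition: Cmin = C₀·(f + f² + … + f^4).
≈ 7.556 × (0.1768 + 0.0313 + 0.0055 + 0.0010) ≈ 7.556 × 0.2146 ≈ 1.622 mg/L.

1.6 mg/L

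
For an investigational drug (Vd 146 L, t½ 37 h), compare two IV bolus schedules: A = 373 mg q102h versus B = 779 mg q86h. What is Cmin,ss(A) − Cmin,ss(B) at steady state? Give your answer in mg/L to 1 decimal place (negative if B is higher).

-0.9 mg/L

Regimen A: f = (1/2)^(102/37) ≈ 0.1480; Cmin,ss = (373/146)·f/(1−f) ≈ 0.444 mg/L.
Regimen B: f = (1/2)^(86/37) ≈ 0.1997; Cmin,ss = (779/146)·f/(1−f) ≈ 1.331 mg/L.
Difference ≈ 0.444 − 1.331 ≈ -0.887 mg/L.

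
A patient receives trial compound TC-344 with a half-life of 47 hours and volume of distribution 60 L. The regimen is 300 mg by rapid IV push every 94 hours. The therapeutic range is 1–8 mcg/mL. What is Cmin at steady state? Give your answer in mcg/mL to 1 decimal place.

The dosing interval is 2 half-lives, so f = 2^(−2) = 0.25.
Accumulation ratio R = 1/(1 − f) = 1/0.75 = 4/3.
Single-dose peak C₀ = D/Vd = 300/60 = 5 mcg/mL.
Steady-state peak Cmax,ss = C₀·R = 5 × 4/3 ≈ 6.667 mcg/mL.
Steady-state trough Cmin,ss = Cmax,ss·f ≈ 6.667 × 0.25 ≈ 1.667 mcg/mL.
Trough 1.7 mcg/mL vs MEC 1 mcg/mL: adequate.

1.7 mcg/mL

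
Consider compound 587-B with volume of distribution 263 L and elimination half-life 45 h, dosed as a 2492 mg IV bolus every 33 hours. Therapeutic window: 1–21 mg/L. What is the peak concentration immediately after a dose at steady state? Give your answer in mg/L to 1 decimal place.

Over one 33-h interval, 33/45 ≈ 0.73333 half-lives elapse, leaving f ≈ 0.6015 of each dose.
At steady state, accumulation factor R = 1/(1 − e^(−kτ)) ≈ 2.5094.
Each bolus raises the concentration by D/Vd = 2492/263 ≈ 9.475 mg/L.
Cmax,ss = C₀/(1 − f) ≈ 9.475/0.3985 ≈ 23.777 mg/L.
Peak 23.8 mg/L vs MTC 21 mg/L: exceeds toxic threshold.

23.8 mg/L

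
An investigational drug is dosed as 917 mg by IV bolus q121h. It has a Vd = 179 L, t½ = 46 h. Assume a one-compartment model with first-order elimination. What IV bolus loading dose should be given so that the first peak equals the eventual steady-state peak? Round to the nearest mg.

f = (1/2)^(121/46) ≈ 0.161495; accumulation ratio R = 1/(1−f) ≈ 1.19260.
Loading dose to hit Cmax,ss on first dose: D_load = D_maint·R ≈ 917 × 1.19260 ≈ 1093.61 mg.

1094 mg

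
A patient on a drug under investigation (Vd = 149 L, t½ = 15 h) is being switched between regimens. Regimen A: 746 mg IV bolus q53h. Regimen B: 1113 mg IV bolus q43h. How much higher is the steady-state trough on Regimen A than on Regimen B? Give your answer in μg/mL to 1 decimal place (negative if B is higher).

Regimen A: f = (1/2)^(53/15) ≈ 0.0864; Cmin,ss = (746/149)·f/(1−f) ≈ 0.473 μg/mL.
Regimen B: f = (1/2)^(43/15) ≈ 0.1371; Cmin,ss = (1113/149)·f/(1−f) ≈ 1.187 μg/mL.
Difference ≈ 0.473 − 1.187 ≈ -0.714 μg/mL.

-0.7 μg/mL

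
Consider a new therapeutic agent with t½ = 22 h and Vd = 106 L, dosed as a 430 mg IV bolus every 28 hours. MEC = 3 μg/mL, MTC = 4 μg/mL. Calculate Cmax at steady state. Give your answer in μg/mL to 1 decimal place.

6.9 μg/mL

k = ln2/t½ = ln2/22 ≈ 0.031507 h⁻¹; fraction remaining f = e^(−kτ) = e^(−0.031507×28) ≈ 0.4139.
At steady state, accumulation factor R = 1/(1 − e^(−kτ)) ≈ 1.7062.
Single-dose peak C₀ = D/Vd = 430/106 ≈ 4.057 μg/mL.
Steady-state peak Cmax,ss = C₀·R ≈ 4.057 × 1.7062 ≈ 6.922 μg/mL.
Peak 6.9 μg/mL vs MTC 4 μg/mL: exceeds toxic threshold.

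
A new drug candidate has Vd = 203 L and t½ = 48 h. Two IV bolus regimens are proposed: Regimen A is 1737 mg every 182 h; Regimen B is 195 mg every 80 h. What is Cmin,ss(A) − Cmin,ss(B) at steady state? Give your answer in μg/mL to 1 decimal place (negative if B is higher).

Regimen A: f = (1/2)^(182/48) ≈ 0.0722; Cmin,ss = (1737/203)·f/(1−f) ≈ 0.666 μg/mL.
Regimen B: f = (1/2)^(80/48) ≈ 0.3150; Cmin,ss = (195/203)·f/(1−f) ≈ 0.442 μg/mL.
Difference ≈ 0.666 − 0.442 ≈ 0.224 μg/mL.

0.2 μg/mL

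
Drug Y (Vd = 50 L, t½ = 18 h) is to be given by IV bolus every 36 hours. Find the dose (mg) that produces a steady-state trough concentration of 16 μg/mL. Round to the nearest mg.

τ/t½ = 36/18 ≈ 2, so f = (1/2)^(36/18) ≈ 0.250000.
Cmin,ss = (D/Vd)·f/(1−f), so D = Cmin,ss·Vd·(1−f)/f.
D = 16 × 50 × (1−f)/f ≈ 16 × 50 × 3.00000 ≈ 2400.00 mg.

2400 mg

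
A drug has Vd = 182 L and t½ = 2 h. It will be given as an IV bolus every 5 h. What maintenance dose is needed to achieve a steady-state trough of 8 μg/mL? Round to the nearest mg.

τ/t½ = 5/2 ≈ 2.5, so f = (1/2)^(5/2) ≈ 0.176777.
Cmin,ss = (D/Vd)·f/(1−f), so D = Cmin,ss·Vd·(1−f)/f.
D = 8 × 182 × (1−f)/f ≈ 8 × 182 × 4.65684 ≈ 6780.36 mg.

6780 mg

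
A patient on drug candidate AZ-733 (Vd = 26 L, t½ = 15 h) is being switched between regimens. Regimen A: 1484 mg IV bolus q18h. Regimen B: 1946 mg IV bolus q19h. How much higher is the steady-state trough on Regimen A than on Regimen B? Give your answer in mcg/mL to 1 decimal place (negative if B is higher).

-9.2 mcg/mL

Regimen A: f = (1/2)^(18/15) ≈ 0.4353; Cmin,ss = (1484/26)·f/(1−f) ≈ 43.998 mcg/mL.
Regimen B: f = (1/2)^(19/15) ≈ 0.4156; Cmin,ss = (1946/26)·f/(1−f) ≈ 53.227 mcg/mL.
Difference ≈ 43.998 − 53.227 ≈ -9.229 mcg/mL.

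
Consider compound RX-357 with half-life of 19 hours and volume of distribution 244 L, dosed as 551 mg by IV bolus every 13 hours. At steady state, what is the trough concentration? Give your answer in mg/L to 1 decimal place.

k = ln2/t½ = ln2/19 ≈ 0.036481 h⁻¹; fraction remaining f = e^(−kτ) = e^(−0.036481×13) ≈ 0.6223.
Accumulation ratio R = 1/(1 − f) ≈ 1/0.3777 ≈ 2.6476.
Each bolus raises the concentration by D/Vd = 551/244 ≈ 2.258 mg/L.
Steady-state peak Cmax,ss = C₀·R ≈ 2.258 × 2.6476 ≈ 5.978 mg/L.
Steady-state trough Cmin,ss = Cmax,ss·f ≈ 5.978 × 0.6223 ≈ 3.720 mg/L.

3.7 mg/L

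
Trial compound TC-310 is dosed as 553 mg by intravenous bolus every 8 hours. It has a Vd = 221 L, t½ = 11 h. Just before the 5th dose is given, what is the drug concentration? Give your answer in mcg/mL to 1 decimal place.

f = (1/2)^(τ/t½) = (1/2)^(8/11) ≈ 0.6040.
C₀ = D/Vd = 553/221 ≈ 2.502 mcg/mL.
Before the 5th dose, 4 doses have been given. Superposition: Cmin = C₀·(f + f² + … + f^4).
≈ 2.502 × (0.6040 + 0.3648 + 0.2203 + 0.1331) ≈ 2.502 × 1.3222 ≈ 3.308 mcg/mL.

3.3 mcg/mL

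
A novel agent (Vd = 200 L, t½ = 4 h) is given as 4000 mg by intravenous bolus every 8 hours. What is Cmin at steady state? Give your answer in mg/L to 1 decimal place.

6.7 mg/L

τ = 8 h = 2 half-lives, so f = (1/2)^2 = 0.25.
At steady state, R = 1/(1 − 0.25) = 4/3.
Single-dose peak C₀ = D/Vd = 4000/200 = 20 mg/L.
Steady-state peak Cmax,ss = C₀·R = 20 × 4/3 ≈ 26.667 mg/L.
Steady-state trough Cmin,ss = Cmax,ss·f ≈ 26.667 × 0.25 ≈ 6.667 mg/L.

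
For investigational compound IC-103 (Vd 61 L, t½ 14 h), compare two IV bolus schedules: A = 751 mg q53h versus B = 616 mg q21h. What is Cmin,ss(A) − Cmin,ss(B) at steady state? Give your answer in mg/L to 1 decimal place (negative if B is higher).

-4.6 mg/L

Regimen A: f = (1/2)^(53/14) ≈ 0.0725; Cmin,ss = (751/61)·f/(1−f) ≈ 0.962 mg/L.
Regimen B: f = (1/2)^(21/14) ≈ 0.3536; Cmin,ss = (616/61)·f/(1−f) ≈ 5.524 mg/L.
Difference ≈ 0.962 − 5.524 ≈ -4.562 mg/L.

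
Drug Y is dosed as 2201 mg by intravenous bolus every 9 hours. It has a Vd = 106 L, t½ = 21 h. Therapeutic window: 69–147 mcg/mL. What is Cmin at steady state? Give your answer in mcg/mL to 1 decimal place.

τ/t½ = 9/21 ≈ 0.42857, so fraction remaining f = (1/2)^(9/21) ≈ 0.7430.
At steady state, accumulation factor R = 1/(1 − e^(−kτ)) ≈ 3.8911.
Single-dose peak C₀ = D/Vd = 2201/106 ≈ 20.764 mcg/mL.
Steady-state peak Cmax,ss = C₀·R ≈ 20.764 × 3.8911 ≈ 80.795 mcg/mL.
One interval later, Cmin,ss = Cmax,ss·e^(−kτ) ≈ 80.795 × 0.7430 ≈ 60.031 mcg/mL.
Trough 60.0 mcg/mL vs MEC 69 mcg/mL: subtherapeutic.

60.0 mcg/mL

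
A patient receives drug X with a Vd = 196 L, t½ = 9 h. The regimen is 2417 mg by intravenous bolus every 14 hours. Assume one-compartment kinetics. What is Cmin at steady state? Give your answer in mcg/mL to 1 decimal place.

k = ln2/t½ = ln2/9 ≈ 0.077016 h⁻¹; fraction remaining f = e^(−kτ) = e^(−0.077016×14) ≈ 0.3402.
At steady state, accumulation factor R = 1/(1 − e^(−kτ)) ≈ 1.5156.
Single-dose peak C₀ = D/Vd = 2417/196 ≈ 12.332 mcg/mL.
Steady-state peak Cmax,ss = C₀·R ≈ 12.332 × 1.5156 ≈ 18.690 mcg/mL.
Steady-state trough Cmin,ss = Cmax,ss·f ≈ 18.690 × 0.3402 ≈ 6.358 mcg/mL.

6.4 mcg/mL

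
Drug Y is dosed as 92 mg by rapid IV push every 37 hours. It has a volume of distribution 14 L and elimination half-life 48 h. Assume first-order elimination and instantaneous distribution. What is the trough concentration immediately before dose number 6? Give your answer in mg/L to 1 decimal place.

f = (1/2)^(τ/t½) = (1/2)^(37/48) ≈ 0.5861.
C₀ = D/Vd = 92/14 ≈ 6.571 mg/L.
Before the 6th dose, 5 doses have been given. Superposition: Cmin = C₀·(f + f² + … + f^5).
≈ 6.571 × (0.5861 + 0.3435 + 0.2013 + 0.1180 + 0.0692) ≈ 6.571 × 1.3181 ≈ 8.661 mg/L.

8.7 mg/L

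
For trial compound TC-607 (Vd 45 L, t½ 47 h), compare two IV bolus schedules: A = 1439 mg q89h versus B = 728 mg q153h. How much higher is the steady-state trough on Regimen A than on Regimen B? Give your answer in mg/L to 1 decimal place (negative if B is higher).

Regimen A: f = (1/2)^(89/47) ≈ 0.2691; Cmin,ss = (1439/45)·f/(1−f) ≈ 11.773 mg/L.
Regimen B: f = (1/2)^(153/47) ≈ 0.1047; Cmin,ss = (728/45)·f/(1−f) ≈ 1.892 mg/L.
Difference ≈ 11.773 − 1.892 ≈ 9.881 mg/L.

9.9 mg/L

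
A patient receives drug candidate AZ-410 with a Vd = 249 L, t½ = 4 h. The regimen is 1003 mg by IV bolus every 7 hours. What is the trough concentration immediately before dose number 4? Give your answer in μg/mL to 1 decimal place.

1.7 μg/mL

f = (1/2)^(τ/t½) = (1/2)^(7/4) ≈ 0.2973.
C₀ = D/Vd = 1003/249 ≈ 4.028 μg/mL.
Before the 4th dose, 3 doses have been given. Superposition: Cmin = C₀·(f + f² + … + f^3).
≈ 4.028 × (0.2973 + 0.0884 + 0.0263) ≈ 4.028 × 0.4120 ≈ 1.660 μg/mL.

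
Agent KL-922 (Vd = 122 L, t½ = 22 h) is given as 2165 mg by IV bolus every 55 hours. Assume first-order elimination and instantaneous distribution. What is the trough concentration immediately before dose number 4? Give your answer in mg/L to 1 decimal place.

f = (1/2)^(τ/t½) = (1/2)^(55/22) ≈ 0.1768.
C₀ = D/Vd = 2165/122 ≈ 17.746 mg/L.
Before the 4th dose, 3 doses have been given. Superposition: Cmin = C₀·(f + f² + … + f^3).
≈ 17.746 × (0.1768 + 0.0313 + 0.0055) ≈ 17.746 × 0.2136 ≈ 3.791 mg/L.

3.8 mg/L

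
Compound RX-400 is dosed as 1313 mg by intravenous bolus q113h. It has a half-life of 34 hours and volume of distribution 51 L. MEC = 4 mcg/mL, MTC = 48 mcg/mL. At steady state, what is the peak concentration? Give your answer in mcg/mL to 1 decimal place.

Over one 113-h interval, 113/34 ≈ 3.3235 half-lives elapse, leaving f ≈ 0.0999 of each dose.
Accumulation ratio R = 1/(1 − f) ≈ 1/0.9001 ≈ 1.1110.
Each bolus raises the concentration by D/Vd = 1313/51 ≈ 25.745 mcg/mL.
Steady-state peak Cmax,ss = C₀·R ≈ 25.745 × 1.1110 ≈ 28.603 mcg/mL.
Peak 28.6 mcg/mL vs MTC 48 mcg/mL: below toxic threshold.

28.6 mcg/mL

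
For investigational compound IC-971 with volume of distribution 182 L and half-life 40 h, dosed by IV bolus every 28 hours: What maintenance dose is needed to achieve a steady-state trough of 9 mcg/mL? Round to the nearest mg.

τ/t½ = 28/40 ≈ 0.7, so f = (1/2)^(28/40) ≈ 0.615572.
Cmin,ss = (D/Vd)·f/(1−f), so D = Cmin,ss·Vd·(1−f)/f.
D = 9 × 182 × (1−f)/f ≈ 9 × 182 × 0.62451 ≈ 1022.95 mg.

1023 mg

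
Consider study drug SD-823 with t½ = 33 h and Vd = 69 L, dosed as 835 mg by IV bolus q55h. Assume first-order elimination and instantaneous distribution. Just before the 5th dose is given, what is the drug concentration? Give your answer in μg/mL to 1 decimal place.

f = (1/2)^(τ/t½) = (1/2)^(55/33) ≈ 0.3150.
C₀ = D/Vd = 835/69 ≈ 12.101 μg/mL.
Before the 5th dose, 4 doses have been given. Superposition: Cmin = C₀·(f + f² + … + f^4).
≈ 12.101 × (0.3150 + 0.0992 + 0.0313 + 0.0098) ≈ 12.101 × 0.4553 ≈ 5.510 μg/mL.

5.5 μg/mL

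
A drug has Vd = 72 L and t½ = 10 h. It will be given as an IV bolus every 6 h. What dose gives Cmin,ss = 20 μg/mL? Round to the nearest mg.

τ/t½ = 6/10 ≈ 0.6, so f = (1/2)^(6/10) ≈ 0.659754.
Cmin,ss = (D/Vd)·f/(1−f), so D = Cmin,ss·Vd·(1−f)/f.
D = 20 × 72 × (1−f)/f ≈ 20 × 72 × 0.51572 ≈ 742.64 mg.

743 mg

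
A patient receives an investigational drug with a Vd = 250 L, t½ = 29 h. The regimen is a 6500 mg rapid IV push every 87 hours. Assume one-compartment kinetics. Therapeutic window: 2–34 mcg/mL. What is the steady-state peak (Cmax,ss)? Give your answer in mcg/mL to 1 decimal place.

29.7 mcg/mL

The dosing interval is 3 half-lives, so f = 2^(−3) = 0.125.
Accumulation ratio R = 1/(1 − f) = 1/0.875 = 8/7.
Single-dose peak C₀ = D/Vd = 6500/250 = 26 mcg/mL.
Steady-state peak Cmax,ss = C₀·R = 26 × 8/7 ≈ 29.714 mcg/mL.
Peak 29.7 mcg/mL vs MTC 34 mcg/mL: below toxic threshold.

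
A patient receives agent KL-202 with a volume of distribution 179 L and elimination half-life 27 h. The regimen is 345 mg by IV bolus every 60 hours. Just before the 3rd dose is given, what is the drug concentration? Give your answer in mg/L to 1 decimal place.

f = (1/2)^(τ/t½) = (1/2)^(60/27) ≈ 0.2143.
C₀ = D/Vd = 345/179 ≈ 1.927 mg/L.
Before the 3rd dose, 2 doses have been given. Superposition: Cmin = C₀·(f + f²).
≈ 1.927 × (0.2143 + 0.0459) ≈ 1.927 × 0.2602 ≈ 0.501 mg/L.

0.5 mg/L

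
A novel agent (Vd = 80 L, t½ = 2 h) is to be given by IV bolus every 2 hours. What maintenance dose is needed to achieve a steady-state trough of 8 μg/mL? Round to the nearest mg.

τ/t½ = 2/2 ≈ 1, so f = (1/2)^(2/2) ≈ 0.500000.
Cmin,ss = (D/Vd)·f/(1−f), so D = Cmin,ss·Vd·(1−f)/f.
D = 8 × 80 × (1−f)/f ≈ 8 × 80 × 1.00000 ≈ 640.00 mg.

640 mg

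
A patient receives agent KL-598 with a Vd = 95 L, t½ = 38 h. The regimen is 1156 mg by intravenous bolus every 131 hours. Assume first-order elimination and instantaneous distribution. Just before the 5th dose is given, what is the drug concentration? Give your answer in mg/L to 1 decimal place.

1.2 mg/L

f = (1/2)^(τ/t½) = (1/2)^(131/38) ≈ 0.0917.
C₀ = D/Vd = 1156/95 ≈ 12.168 mg/L.
Before the 5th dose, 4 doses have been given. Superposition: Cmin = C₀·(f + f² + … + f^4).
≈ 12.168 × (0.0917 + 0.0084 + 0.0008 + 0.0001) ≈ 12.168 × 0.1010 ≈ 1.229 mg/L.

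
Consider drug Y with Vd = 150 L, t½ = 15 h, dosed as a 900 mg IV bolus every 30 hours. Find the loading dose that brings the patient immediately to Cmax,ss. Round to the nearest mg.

1200 mg

f = (1/2)^(30/15) ≈ 0.250000; accumulation ratio R = 1/(1−f) ≈ 1.33333.
Loading dose to hit Cmax,ss on first dose: D_load = D_maint·R ≈ 900 × 1.33333 ≈ 1200.00 mg.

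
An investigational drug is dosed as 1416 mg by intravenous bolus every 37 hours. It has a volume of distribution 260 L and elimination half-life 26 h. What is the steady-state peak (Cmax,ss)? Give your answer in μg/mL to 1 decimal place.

8.7 μg/mL

τ/t½ = 37/26 ≈ 1.4231, so fraction remaining f = (1/2)^(37/26) ≈ 0.3729.
At steady state, accumulation factor R = 1/(1 − e^(−kτ)) ≈ 1.5946.
Each bolus raises the concentration by D/Vd = 1416/260 ≈ 5.446 μg/mL.
Cmax,ss = C₀/(1 − f) ≈ 5.446/0.6271 ≈ 8.684 μg/mL.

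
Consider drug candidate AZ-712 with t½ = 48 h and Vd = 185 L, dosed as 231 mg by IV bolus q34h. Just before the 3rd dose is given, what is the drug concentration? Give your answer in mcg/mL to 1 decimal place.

f = (1/2)^(τ/t½) = (1/2)^(34/48) ≈ 0.6120.
C₀ = D/Vd = 231/185 ≈ 1.249 mcg/mL.
Before the 3rd dose, 2 doses have been given. Superposition: Cmin = C₀·(f + f²).
≈ 1.249 × (0.6120 + 0.3745) ≈ 1.249 × 0.9865 ≈ 1.232 mcg/mL.

1.2 mcg/mL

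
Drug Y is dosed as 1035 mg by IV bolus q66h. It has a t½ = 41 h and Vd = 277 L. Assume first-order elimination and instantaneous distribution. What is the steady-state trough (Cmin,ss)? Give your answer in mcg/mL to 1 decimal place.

1.8 mcg/mL

Over one 66-h interval, 66/41 ≈ 1.6098 half-lives elapse, leaving f ≈ 0.3277 of each dose.
Single-dose peak C₀ = D/Vd = 1035/277 ≈ 3.736 mcg/mL.
Steady-state trough Cmin,ss = C₀·f/(1−f) ≈ 3.736 × 0.3277/0.6723 ≈ 1.821 mcg/mL.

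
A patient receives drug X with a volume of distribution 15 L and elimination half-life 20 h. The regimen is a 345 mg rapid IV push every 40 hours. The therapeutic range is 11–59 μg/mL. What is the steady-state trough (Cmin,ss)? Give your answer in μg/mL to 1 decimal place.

7.7 μg/mL

The dosing interval is 2 half-lives, so f = 2^(−2) = 0.25.
Accumulation ratio R = 1/(1 − f) = 1/0.75 = 4/3.
Single-dose peak C₀ = D/Vd = 345/15 = 23 μg/mL.
Steady-state peak Cmax,ss = C₀·R = 23 × 4/3 ≈ 30.667 μg/mL.
Steady-state trough Cmin,ss = Cmax,ss·f ≈ 30.667 × 0.25 ≈ 7.667 μg/mL.
Trough 7.7 μg/mL vs MEC 11 μg/mL: subtherapeutic.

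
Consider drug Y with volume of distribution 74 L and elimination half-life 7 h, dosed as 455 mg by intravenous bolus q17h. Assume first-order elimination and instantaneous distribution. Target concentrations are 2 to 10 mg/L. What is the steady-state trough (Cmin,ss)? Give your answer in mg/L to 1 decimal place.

τ/t½ = 17/7 ≈ 2.4286, so fraction remaining f = (1/2)^(17/7) ≈ 0.1857.
At steady state, accumulation factor R = 1/(1 − e^(−kτ)) ≈ 1.2280.
Each bolus raises the concentration by D/Vd = 455/74 ≈ 6.149 mg/L.
Steady-state peak Cmax,ss = C₀·R ≈ 6.149 × 1.2280 ≈ 7.551 mg/L.
One interval later, Cmin,ss = Cmax,ss·e^(−kτ) ≈ 7.551 × 0.1857 ≈ 1.402 mg/L.
Trough 1.4 mg/L vs MEC 2 mg/L: subtherapeutic.

1.4 mg/L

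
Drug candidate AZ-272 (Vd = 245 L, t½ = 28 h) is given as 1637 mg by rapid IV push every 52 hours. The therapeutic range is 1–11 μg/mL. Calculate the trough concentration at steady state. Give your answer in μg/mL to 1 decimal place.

2.5 μg/mL

k = ln2/t½ = ln2/28 ≈ 0.024755 h⁻¹; fraction remaining f = e^(−kτ) = e^(−0.024755×52) ≈ 0.2760.
Accumulation ratio R = 1/(1 − f) ≈ 1/0.7240 ≈ 1.3812.
Single-dose peak C₀ = D/Vd = 1637/245 ≈ 6.682 μg/mL.
Steady-state peak Cmax,ss = C₀·R ≈ 6.682 × 1.3812 ≈ 9.229 μg/mL.
Steady-state trough Cmin,ss = Cmax,ss·f ≈ 9.229 × 0.2760 ≈ 2.547 μg/mL.
Trough 2.5 μg/mL vs MEC 1 μg/mL: adequate.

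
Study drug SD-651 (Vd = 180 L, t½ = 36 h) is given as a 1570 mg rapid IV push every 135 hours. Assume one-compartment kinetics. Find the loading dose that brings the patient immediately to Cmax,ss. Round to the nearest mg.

f = (1/2)^(135/36) ≈ 0.074325; accumulation ratio R = 1/(1−f) ≈ 1.08029.
Loading dose to hit Cmax,ss on first dose: D_load = D_maint·R ≈ 1570 × 1.08029 ≈ 1696.06 mg.

1696 mg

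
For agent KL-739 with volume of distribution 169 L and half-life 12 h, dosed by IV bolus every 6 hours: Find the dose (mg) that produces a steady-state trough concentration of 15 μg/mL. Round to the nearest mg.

1050 mg

τ/t½ = 6/12 ≈ 0.5, so f = (1/2)^(6/12) ≈ 0.707107.
Cmin,ss = (D/Vd)·f/(1−f), so D = Cmin,ss·Vd·(1−f)/f.
D = 15 × 169 × (1−f)/f ≈ 15 × 169 × 0.41421 ≈ 1050.02 mg.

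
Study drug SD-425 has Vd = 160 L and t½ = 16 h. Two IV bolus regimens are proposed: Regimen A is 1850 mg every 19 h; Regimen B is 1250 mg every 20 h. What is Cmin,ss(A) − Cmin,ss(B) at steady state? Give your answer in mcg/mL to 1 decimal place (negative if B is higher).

3.4 mcg/mL

Regimen A: f = (1/2)^(19/16) ≈ 0.4391; Cmin,ss = (1850/160)·f/(1−f) ≈ 9.052 mcg/mL.
Regimen B: f = (1/2)^(20/16) ≈ 0.4204; Cmin,ss = (1250/160)·f/(1−f) ≈ 5.667 mcg/mL.
Difference ≈ 9.052 − 5.667 ≈ 3.385 mcg/mL.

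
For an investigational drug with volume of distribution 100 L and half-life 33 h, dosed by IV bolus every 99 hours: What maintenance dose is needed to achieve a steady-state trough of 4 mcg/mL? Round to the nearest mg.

τ/t½ = 99/33 ≈ 3, so f = (1/2)^(99/33) ≈ 0.125000.
Cmin,ss = (D/Vd)·f/(1−f), so D = Cmin,ss·Vd·(1−f)/f.
D = 4 × 100 × (1−f)/f ≈ 4 × 100 × 7.00000 ≈ 2800.00 mg.

2800 mg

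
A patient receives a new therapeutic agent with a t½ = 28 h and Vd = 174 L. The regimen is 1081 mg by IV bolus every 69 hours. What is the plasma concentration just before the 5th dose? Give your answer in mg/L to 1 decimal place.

f = (1/2)^(τ/t½) = (1/2)^(69/28) ≈ 0.1812.
C₀ = D/Vd = 1081/174 ≈ 6.213 mg/L.
Before the 5th dose, 4 doses have been given. Superposition: Cmin = C₀·(f + f² + … + f^4).
≈ 6.213 × (0.1812 + 0.0328 + 0.0059 + 0.0011) ≈ 6.213 × 0.2210 ≈ 1.373 mg/L.

1.4 mg/L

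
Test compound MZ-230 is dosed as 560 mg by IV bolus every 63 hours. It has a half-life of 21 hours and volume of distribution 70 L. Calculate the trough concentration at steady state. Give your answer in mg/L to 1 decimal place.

The dosing interval is 3 half-lives, so f = 2^(−3) = 0.125.
Accumulation ratio R = 1/(1 − f) = 1/0.875 = 8/7.
Single-dose peak C₀ = D/Vd = 560/70 = 8 mg/L.
Steady-state peak Cmax,ss = C₀·R = 8 × 8/7 ≈ 9.143 mg/L.
Steady-state trough Cmin,ss = Cmax,ss·f ≈ 9.143 × 0.125 ≈ 1.143 mg/L.

1.1 mg/L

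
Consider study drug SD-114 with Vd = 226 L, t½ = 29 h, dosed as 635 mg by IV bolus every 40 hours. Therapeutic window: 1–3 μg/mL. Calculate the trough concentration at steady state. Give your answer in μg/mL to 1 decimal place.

τ/t½ = 40/29 ≈ 1.3793, so fraction remaining f = (1/2)^(40/29) ≈ 0.3844.
At steady state, accumulation factor R = 1/(1 − e^(−kτ)) ≈ 1.6244.
Each bolus raises the concentration by D/Vd = 635/226 ≈ 2.810 μg/mL.
Cmax,ss = C₀/(1 − f) ≈ 2.810/0.6156 ≈ 4.565 μg/mL.
Steady-state trough Cmin,ss = Cmax,ss·f ≈ 4.565 × 0.3844 ≈ 1.755 μg/mL.
Trough 1.8 μg/mL vs MEC 1 μg/mL: adequate.

1.8 μg/mL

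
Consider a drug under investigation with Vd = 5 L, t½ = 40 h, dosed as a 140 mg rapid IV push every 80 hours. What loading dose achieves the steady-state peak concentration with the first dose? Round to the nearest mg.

f = (1/2)^(80/40) ≈ 0.250000; accumulation ratio R = 1/(1−f) ≈ 1.33333.
Loading dose to hit Cmax,ss on first dose: D_load = D_maint·R ≈ 140 × 1.33333 ≈ 186.67 mg.

187 mg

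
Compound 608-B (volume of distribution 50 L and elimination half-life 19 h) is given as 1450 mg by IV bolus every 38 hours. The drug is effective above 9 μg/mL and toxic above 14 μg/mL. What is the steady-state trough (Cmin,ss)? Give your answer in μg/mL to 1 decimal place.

τ = 38 h = 2 half-lives, so f = (1/2)^2 = 0.25.
At steady state, R = 1/(1 − 0.25) = 4/3.
Single-dose peak C₀ = D/Vd = 1450/50 = 29 μg/mL.
Steady-state peak Cmax,ss = C₀·R = 29 × 4/3 ≈ 38.667 μg/mL.
Steady-state trough Cmin,ss = Cmax,ss·f ≈ 38.667 × 0.25 ≈ 9.667 μg/mL.
Trough 9.7 μg/mL vs MEC 9 μg/mL: adequate.

9.7 μg/mL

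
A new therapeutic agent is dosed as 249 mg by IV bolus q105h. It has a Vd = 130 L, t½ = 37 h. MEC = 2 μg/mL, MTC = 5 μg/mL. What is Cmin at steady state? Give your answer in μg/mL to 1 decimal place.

0.3 μg/mL

τ/t½ = 105/37 ≈ 2.8378, so fraction remaining f = (1/2)^(105/37) ≈ 0.1399.
Single-dose peak C₀ = D/Vd = 249/130 ≈ 1.915 μg/mL.
Steady-state trough Cmin,ss = C₀·f/(1−f) ≈ 1.915 × 0.1399/0.8601 ≈ 0.311 μg/mL.
Trough 0.3 μg/mL vs MEC 2 μg/mL: subtherapeutic.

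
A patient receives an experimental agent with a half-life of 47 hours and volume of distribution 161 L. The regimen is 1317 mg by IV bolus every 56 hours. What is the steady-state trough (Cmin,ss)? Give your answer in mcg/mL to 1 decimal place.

6.4 mcg/mL

Over one 56-h interval, 56/47 ≈ 1.1915 half-lives elapse, leaving f ≈ 0.4379 of each dose.
Single-dose peak C₀ = D/Vd = 1317/161 ≈ 8.180 mcg/mL.
Steady-state trough Cmin,ss = C₀·f/(1−f) ≈ 8.180 × 0.4379/0.5621 ≈ 6.373 mcg/mL.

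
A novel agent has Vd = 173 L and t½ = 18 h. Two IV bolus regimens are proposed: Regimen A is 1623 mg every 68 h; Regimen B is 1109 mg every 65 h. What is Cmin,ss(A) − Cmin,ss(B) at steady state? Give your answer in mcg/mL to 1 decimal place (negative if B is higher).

Regimen A: f = (1/2)^(68/18) ≈ 0.0729; Cmin,ss = (1623/173)·f/(1−f) ≈ 0.738 mcg/mL.
Regimen B: f = (1/2)^(65/18) ≈ 0.0818; Cmin,ss = (1109/173)·f/(1−f) ≈ 0.571 mcg/mL.
Difference ≈ 0.738 − 0.571 ≈ 0.167 mcg/mL.

0.2 mcg/mL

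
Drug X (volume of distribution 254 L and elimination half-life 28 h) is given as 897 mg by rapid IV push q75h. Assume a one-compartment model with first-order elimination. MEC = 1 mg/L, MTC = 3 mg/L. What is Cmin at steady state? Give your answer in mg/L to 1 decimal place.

0.7 mg/L

τ/t½ = 75/28 ≈ 2.6786, so fraction remaining f = (1/2)^(75/28) ≈ 0.1562.
Accumulation ratio R = 1/(1 − f) ≈ 1/0.8438 ≈ 1.1851.
Each bolus raises the concentration by D/Vd = 897/254 ≈ 3.531 mg/L.
Steady-state peak Cmax,ss = C₀·R ≈ 3.531 × 1.1851 ≈ 4.185 mg/L.
Steady-state trough Cmin,ss = Cmax,ss·f ≈ 4.185 × 0.1562 ≈ 0.654 mg/L.
Trough 0.7 mg/L vs MEC 1 mg/L: subtherapeutic.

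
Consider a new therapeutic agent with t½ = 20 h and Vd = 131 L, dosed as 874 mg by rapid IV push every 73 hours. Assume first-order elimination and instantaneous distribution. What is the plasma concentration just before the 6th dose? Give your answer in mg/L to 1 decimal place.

0.6 mg/L

f = (1/2)^(τ/t½) = (1/2)^(73/20) ≈ 0.0797.
C₀ = D/Vd = 874/131 ≈ 6.672 mg/L.
Before the 6th dose, 5 doses have been given. Superposition: Cmin = C₀·(f + f² + … + f^5).
≈ 6.672 × (0.0797 + 0.0064 + 0.0005 + 0.0000 + 0.0000) ≈ 6.672 × 0.0866 ≈ 0.578 mg/L.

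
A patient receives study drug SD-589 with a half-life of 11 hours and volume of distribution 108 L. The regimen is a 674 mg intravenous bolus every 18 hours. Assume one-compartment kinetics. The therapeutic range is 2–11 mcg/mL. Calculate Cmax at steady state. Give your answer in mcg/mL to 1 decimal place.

9.2 mcg/mL

Over one 18-h interval, 18/11 ≈ 1.6364 half-lives elapse, leaving f ≈ 0.3217 of each dose.
Accumulation ratio R = 1/(1 − f) ≈ 1/0.6783 ≈ 1.4743.
Each bolus raises the concentration by D/Vd = 674/108 ≈ 6.241 mcg/mL.
Steady-state peak Cmax,ss = C₀·R ≈ 6.241 × 1.4743 ≈ 9.201 mcg/mL.
Peak 9.2 mcg/mL vs MTC 11 mcg/mL: below toxic threshold.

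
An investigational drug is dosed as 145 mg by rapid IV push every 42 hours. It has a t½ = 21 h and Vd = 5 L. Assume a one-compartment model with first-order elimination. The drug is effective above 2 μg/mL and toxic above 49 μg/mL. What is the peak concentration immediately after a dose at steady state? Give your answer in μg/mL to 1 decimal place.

38.7 μg/mL

τ = 42 h = 2 half-lives, so f = (1/2)^2 = 0.25.
Accumulation ratio R = 1/(1 − f) = 1/0.75 = 4/3.
Single-dose peak C₀ = D/Vd = 145/5 = 29 μg/mL.
Steady-state peak Cmax,ss = C₀·R = 29 × 4/3 ≈ 38.667 μg/mL.
Peak 38.7 μg/mL vs MTC 49 μg/mL: below toxic threshold.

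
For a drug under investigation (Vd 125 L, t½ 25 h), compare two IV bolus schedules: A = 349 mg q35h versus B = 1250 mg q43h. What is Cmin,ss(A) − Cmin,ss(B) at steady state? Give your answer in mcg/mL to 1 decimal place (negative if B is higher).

Regimen A: f = (1/2)^(35/25) ≈ 0.3789; Cmin,ss = (349/125)·f/(1−f) ≈ 1.703 mcg/mL.
Regimen B: f = (1/2)^(43/25) ≈ 0.3035; Cmin,ss = (1250/125)·f/(1−f) ≈ 4.358 mcg/mL.
Difference ≈ 1.703 − 4.358 ≈ -2.655 mcg/mL.

-2.7 mcg/mL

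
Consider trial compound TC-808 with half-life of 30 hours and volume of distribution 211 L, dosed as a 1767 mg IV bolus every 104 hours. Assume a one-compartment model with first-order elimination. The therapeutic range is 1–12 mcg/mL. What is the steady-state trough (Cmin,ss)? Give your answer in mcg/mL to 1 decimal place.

0.8 mcg/mL

Over one 104-h interval, 104/30 ≈ 3.4667 half-lives elapse, leaving f ≈ 0.0905 of each dose.
At steady state, accumulation factor R = 1/(1 − e^(−kτ)) ≈ 1.0995.
Each bolus raises the concentration by D/Vd = 1767/211 ≈ 8.374 mcg/mL.
Cmax,ss = C₀/(1 − f) ≈ 8.374/0.9095 ≈ 9.207 mcg/mL.
One interval later, Cmin,ss = Cmax,ss·e^(−kτ) ≈ 9.207 × 0.0905 ≈ 0.833 mcg/mL.
Trough 0.8 mcg/mL vs MEC 1 mcg/mL: subtherapeutic.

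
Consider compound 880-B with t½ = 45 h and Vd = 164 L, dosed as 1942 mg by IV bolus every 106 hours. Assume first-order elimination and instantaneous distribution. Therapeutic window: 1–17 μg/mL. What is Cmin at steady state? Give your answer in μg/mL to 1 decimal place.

τ/t½ = 106/45 ≈ 2.3556, so fraction remaining f = (1/2)^(106/45) ≈ 0.1954.
At steady state, accumulation factor R = 1/(1 − e^(−kτ)) ≈ 1.2429.
Single-dose peak C₀ = D/Vd = 1942/164 ≈ 11.841 μg/mL.
Cmax,ss = C₀/(1 − f) ≈ 11.841/0.8046 ≈ 14.717 μg/mL.
Steady-state trough Cmin,ss = Cmax,ss·f ≈ 14.717 × 0.1954 ≈ 2.876 μg/mL.
Trough 2.9 μg/mL vs MEC 1 μg/mL: adequate.

2.9 μg/mL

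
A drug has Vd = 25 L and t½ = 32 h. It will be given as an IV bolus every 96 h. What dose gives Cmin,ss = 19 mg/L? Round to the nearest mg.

τ/t½ = 96/32 ≈ 3, so f = (1/2)^(96/32) ≈ 0.125000.
Cmin,ss = (D/Vd)·f/(1−f), so D = Cmin,ss·Vd·(1−f)/f.
D = 19 × 25 × (1−f)/f ≈ 19 × 25 × 7.00000 ≈ 3325.00 mg.

3325 mg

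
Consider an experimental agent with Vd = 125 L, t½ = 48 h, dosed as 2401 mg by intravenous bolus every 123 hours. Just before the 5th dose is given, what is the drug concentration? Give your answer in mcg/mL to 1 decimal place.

3.9 mcg/mL

f = (1/2)^(τ/t½) = (1/2)^(123/48) ≈ 0.1693.
C₀ = D/Vd = 2401/125 ≈ 19.208 mcg/mL.
Before the 5th dose, 4 doses have been given. Superposition: Cmin = C₀·(f + f² + … + f^4).
≈ 19.208 × (0.1693 + 0.0287 + 0.0049 + 0.0008) ≈ 19.208 × 0.2037 ≈ 3.913 mcg/mL.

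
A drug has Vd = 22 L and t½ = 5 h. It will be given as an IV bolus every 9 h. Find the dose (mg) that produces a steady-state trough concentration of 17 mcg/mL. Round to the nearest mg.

τ/t½ = 9/5 ≈ 1.8, so f = (1/2)^(9/5) ≈ 0.287175.
Cmin,ss = (D/Vd)·f/(1−f), so D = Cmin,ss·Vd·(1−f)/f.
D = 17 × 22 × (1−f)/f ≈ 17 × 22 × 2.48220 ≈ 928.34 mg.

928 mg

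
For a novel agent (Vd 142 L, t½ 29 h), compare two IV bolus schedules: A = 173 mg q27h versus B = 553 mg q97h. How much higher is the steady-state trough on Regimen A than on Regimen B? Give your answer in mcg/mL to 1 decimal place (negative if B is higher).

Regimen A: f = (1/2)^(27/29) ≈ 0.5245; Cmin,ss = (173/142)·f/(1−f) ≈ 1.344 mcg/mL.
Regimen B: f = (1/2)^(97/29) ≈ 0.0984; Cmin,ss = (553/142)·f/(1−f) ≈ 0.425 mcg/mL.
Difference ≈ 1.344 − 0.425 ≈ 0.919 mcg/mL.

0.9 mcg/mL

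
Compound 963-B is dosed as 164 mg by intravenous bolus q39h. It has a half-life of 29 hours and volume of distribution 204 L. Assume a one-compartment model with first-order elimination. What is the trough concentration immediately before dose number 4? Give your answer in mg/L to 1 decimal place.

0.5 mg/L

f = (1/2)^(τ/t½) = (1/2)^(39/29) ≈ 0.3937.
C₀ = D/Vd = 164/204 ≈ 0.804 mg/L.
Before the 4th dose, 3 doses have been given. Superposition: Cmin = C₀·(f + f² + … + f^3).
≈ 0.804 × (0.3937 + 0.1550 + 0.0610) ≈ 0.804 × 0.6097 ≈ 0.490 mg/L.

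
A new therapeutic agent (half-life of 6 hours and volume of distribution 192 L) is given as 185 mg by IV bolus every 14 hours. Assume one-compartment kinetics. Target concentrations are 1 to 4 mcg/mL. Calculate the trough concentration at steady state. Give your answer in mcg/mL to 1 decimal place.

0.2 mcg/mL

τ/t½ = 14/6 ≈ 2.3333, so fraction remaining f = (1/2)^(14/6) ≈ 0.1984.
Each bolus raises the concentration by D/Vd = 185/192 ≈ 0.964 mcg/mL.
Steady-state trough Cmin,ss = C₀·f/(1−f) ≈ 0.964 × 0.1984/0.8016 ≈ 0.239 mcg/mL.
Trough 0.2 mcg/mL vs MEC 1 mcg/mL: subtherapeutic.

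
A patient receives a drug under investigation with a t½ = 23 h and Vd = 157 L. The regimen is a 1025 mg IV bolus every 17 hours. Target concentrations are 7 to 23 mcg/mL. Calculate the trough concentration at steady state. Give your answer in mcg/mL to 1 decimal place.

9.8 mcg/mL

Over one 17-h interval, 17/23 ≈ 0.73913 half-lives elapse, leaving f ≈ 0.5991 of each dose.
Accumulation ratio R = 1/(1 − f) ≈ 1/0.4009 ≈ 2.4944.
Single-dose peak C₀ = D/Vd = 1025/157 ≈ 6.529 mcg/mL.
Steady-state peak Cmax,ss = C₀·R ≈ 6.529 × 2.4944 ≈ 16.286 mcg/mL.
One interval later, Cmin,ss = Cmax,ss·e^(−kτ) ≈ 16.286 × 0.5991 ≈ 9.757 mcg/mL.
Trough 9.8 mcg/mL vs MEC 7 mcg/mL: adequate.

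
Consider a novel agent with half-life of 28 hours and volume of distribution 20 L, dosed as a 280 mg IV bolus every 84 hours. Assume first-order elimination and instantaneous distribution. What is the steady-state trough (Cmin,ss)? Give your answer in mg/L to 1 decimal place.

2.0 mg/L

The dosing interval is 3 half-lives, so f = 2^(−3) = 0.125.
Accumulation ratio R = 1/(1 − f) = 1/0.875 = 8/7.
Single-dose peak C₀ = D/Vd = 280/20 = 14 mg/L.
Steady-state peak Cmax,ss = C₀·R = 14 × 8/7 ≈ 16.000 mg/L.
Steady-state trough Cmin,ss = Cmax,ss·f ≈ 16.000 × 0.125 ≈ 2.000 mg/L.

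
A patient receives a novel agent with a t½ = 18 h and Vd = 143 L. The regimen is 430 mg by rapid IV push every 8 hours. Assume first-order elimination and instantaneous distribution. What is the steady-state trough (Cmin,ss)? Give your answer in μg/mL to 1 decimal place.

τ/t½ = 8/18 ≈ 0.44444, so fraction remaining f = (1/2)^(8/18) ≈ 0.7349.
Accumulation ratio R = 1/(1 − f) ≈ 1/0.2651 ≈ 3.7722.
Single-dose peak C₀ = D/Vd = 430/143 ≈ 3.007 μg/mL.
Cmax,ss = C₀/(1 − f) ≈ 3.007/0.2651 ≈ 11.343 μg/mL.
One interval later, Cmin,ss = Cmax,ss·e^(−kτ) ≈ 11.343 × 0.7349 ≈ 8.336 μg/mL.

8.3 μg/mL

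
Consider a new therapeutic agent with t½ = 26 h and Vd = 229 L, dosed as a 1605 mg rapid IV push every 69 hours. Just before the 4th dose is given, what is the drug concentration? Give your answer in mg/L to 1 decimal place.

f = (1/2)^(τ/t½) = (1/2)^(69/26) ≈ 0.1589.
C₀ = D/Vd = 1605/229 ≈ 7.009 mg/L.
Before the 4th dose, 3 doses have been given. Superposition: Cmin = C₀·(f + f² + … + f^3).
≈ 7.009 × (0.1589 + 0.0252 + 0.0040) ≈ 7.009 × 0.1881 ≈ 1.318 mg/L.

1.3 mg/L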